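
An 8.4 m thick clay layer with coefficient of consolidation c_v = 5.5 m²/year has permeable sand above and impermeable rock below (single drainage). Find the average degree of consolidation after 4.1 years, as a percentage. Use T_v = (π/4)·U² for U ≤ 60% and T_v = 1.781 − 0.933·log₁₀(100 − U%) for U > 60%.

U ≈ 63.2 %

Drainage path length: H_d = H = 8.4 m (single drainage).
T_v = c_v·t/H_d² = 5.5×4.1/8.4² = 0.31959.
T_v = 0.31959 corresponds to the U > 60% branch:
U = 1 − 10^((1.781 − T_v)/0.933)/100 = 0.6316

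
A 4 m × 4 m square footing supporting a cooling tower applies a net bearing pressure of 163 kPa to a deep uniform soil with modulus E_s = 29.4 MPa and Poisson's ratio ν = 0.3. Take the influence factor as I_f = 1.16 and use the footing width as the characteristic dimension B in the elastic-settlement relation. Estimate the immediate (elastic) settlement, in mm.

S_e ≈ 23.4 mm

Immediate (elastic) settlement: S_e = q·B·(1−ν²)/E_s · I_f.
E_s = 29.4 MPa = 29400 kPa.
S_e = 163 × 4 × (1 − 0.3²) / 29400 × 1.16
    = 163 × 4 × 0.91 / 29400 × 1.16
    = 0.02341 m = 23.41 mm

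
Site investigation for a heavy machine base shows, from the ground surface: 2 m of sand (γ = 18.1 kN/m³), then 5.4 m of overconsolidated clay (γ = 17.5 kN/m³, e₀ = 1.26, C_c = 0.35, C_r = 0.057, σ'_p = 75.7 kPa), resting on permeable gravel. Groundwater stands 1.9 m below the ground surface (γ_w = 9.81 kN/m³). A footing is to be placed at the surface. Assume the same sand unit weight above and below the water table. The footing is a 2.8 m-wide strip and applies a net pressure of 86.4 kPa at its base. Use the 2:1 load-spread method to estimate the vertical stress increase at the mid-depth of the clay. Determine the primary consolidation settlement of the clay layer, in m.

Mid-depth of clay below the ground surface: z = 2 + 5.4/2 = 4.7 m.
Total vertical stress at mid-clay: σ_v = 18.1×2 + 17.5×2.7 = 83.45 kPa.
Pore pressure: u = 9.81×(4.7 − 1.9) = 27.468 kPa.
Initial effective stress: σ'_0 = σ_v − u = 83.45 − 27.468 = 55.982 kPa.
Stress increase at mid-clay by the 2:1 spreading method:
Δσ = qB/(B+z) = 86.4×2.8/(2.8+4.7) = 32.256 kPa
Final effective stress: σ'_f = 55.982 + 32.256 = 88.238 kPa.
σ'_f = 88.238 > σ'_p = 75.7 kPa, so the stress path crosses the preconsolidation pressure — recompression up to σ'_p, then virgin compression beyond:
S_c = H/(1+e₀)·[C_r·log₁₀(σ'_p/σ'_0) + C_c·log₁₀(σ'_f/σ'_p)]
    = 5.4/2.26 × [0.057×log₁₀(75.7/55.982) + 0.35×log₁₀(88.238/75.7)]
    = 2.3894 × [0.0074697 + 0.023296] = 0.07351 m

S_c ≈ 0.0735 m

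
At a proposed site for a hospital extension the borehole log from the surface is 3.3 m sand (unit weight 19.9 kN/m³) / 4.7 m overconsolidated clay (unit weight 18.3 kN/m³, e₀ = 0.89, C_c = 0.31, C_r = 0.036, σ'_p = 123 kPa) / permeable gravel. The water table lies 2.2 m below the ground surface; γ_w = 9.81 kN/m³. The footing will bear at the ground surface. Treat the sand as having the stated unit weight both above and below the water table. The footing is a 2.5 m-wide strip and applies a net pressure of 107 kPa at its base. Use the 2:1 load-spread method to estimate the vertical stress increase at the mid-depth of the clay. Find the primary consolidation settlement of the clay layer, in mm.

Mid-depth of clay below the ground surface: z = 3.3 + 4.7/2 = 5.65 m.
Total vertical stress at mid-clay: σ_v = 19.9×3.3 + 18.3×2.35 = 108.67 kPa.
Pore pressure: u = 9.81×(5.65 − 2.2) = 33.845 kPa.
Initial effective stress: σ'_0 = σ_v − u = 108.67 − 33.845 = 74.825 kPa.
Stress increase at mid-clay by the 2:1 spreading method:
Δσ = qB/(B+z) = 107×2.5/(2.5+5.65) = 32.822 kPa
Final effective stress: σ'_f = 74.825 + 32.822 = 107.65 kPa.
σ'_f = 107.65 ≤ σ'_p = 123 kPa, so the clay remains overconsolidated and only the recompression index applies:
S_c = C_r·H/(1+e₀)·log₁₀(σ'_f/σ'_0) = 0.036×4.7/1.89×log₁₀(107.65/74.825)
    = 0.089525 × 0.15797 = 0.01414 m

S_c ≈ 14.1 mm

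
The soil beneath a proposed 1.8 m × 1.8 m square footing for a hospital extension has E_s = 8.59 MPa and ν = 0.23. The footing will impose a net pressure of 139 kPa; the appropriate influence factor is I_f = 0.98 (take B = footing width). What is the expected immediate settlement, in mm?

Immediate (elastic) settlement: S_e = q·B·(1−ν²)/E_s · I_f.
E_s = 8.59 MPa = 8590 kPa.
S_e = 139 × 1.8 × (1 − 0.23²) / 8590 × 0.98
    = 139 × 1.8 × 0.9471 / 8590 × 0.98
    = 0.02703 m = 27.03 mm

S_e ≈ 27 mm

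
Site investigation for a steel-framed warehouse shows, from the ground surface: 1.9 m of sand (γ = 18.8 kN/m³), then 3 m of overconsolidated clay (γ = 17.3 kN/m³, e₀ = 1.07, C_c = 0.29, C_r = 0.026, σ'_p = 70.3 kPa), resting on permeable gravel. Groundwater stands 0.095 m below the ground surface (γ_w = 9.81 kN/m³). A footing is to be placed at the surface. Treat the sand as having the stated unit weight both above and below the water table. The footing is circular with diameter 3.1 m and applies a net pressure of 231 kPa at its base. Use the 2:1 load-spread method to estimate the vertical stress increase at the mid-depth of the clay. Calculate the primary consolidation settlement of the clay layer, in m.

S_c ≈ 0.042 m

Mid-depth of clay below the ground surface: z = 1.9 + 3/2 = 3.4 m.
Total vertical stress at mid-clay: σ_v = 18.8×1.9 + 17.3×1.5 = 61.67 kPa.
Pore pressure: u = 9.81×(3.4 − 0.095) = 32.422 kPa.
Initial effective stress: σ'_0 = σ_v − u = 61.67 − 32.422 = 29.248 kPa.
Stress increase at mid-clay by the 2:1 spreading method:
Δσ ≈ qD²/(D+z)² = 231×3.1²/(3.1+3.4)² = 52.542 kPa
Final effective stress: σ'_f = 29.248 + 52.542 = 81.79 kPa.
σ'_f = 81.79 > σ'_p = 70.3 kPa, so the stress path crosses the preconsolidation pressure — recompression up to σ'_p, then virgin compression beyond:
S_c = H/(1+e₀)·[C_r·log₁₀(σ'_p/σ'_0) + C_c·log₁₀(σ'_f/σ'_p)]
    = 3/2.07 × [0.026×log₁₀(70.3/29.248) + 0.29×log₁₀(81.79/70.3)]
    = 1.4493 × [0.0099023 + 0.019066] = 0.04198 m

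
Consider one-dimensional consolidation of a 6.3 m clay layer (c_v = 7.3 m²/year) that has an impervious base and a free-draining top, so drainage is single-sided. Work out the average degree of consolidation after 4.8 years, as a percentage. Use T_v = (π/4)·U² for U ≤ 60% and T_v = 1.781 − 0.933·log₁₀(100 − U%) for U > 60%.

U ≈ 90.8 %

Drainage path length: H_d = H = 6.3 m (single drainage).
T_v = c_v·t/H_d² = 7.3×4.8/6.3² = 0.88284.
T_v = 0.88284 corresponds to the U > 60% branch:
U = 1 − 10^((1.781 − T_v)/0.933)/100 = 0.9082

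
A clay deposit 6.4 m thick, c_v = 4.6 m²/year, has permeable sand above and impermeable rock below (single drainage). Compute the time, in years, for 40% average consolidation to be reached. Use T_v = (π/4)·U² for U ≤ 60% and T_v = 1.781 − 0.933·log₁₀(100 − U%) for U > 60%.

Drainage path length: H_d = H = 6.4 m (single drainage).
U ≤ 60%: T_v = (π/4)·U² = (π/4)×0.4² = 0.12566.
t = T_v·H_d²/c_v = 0.12566×6.4²/4.6 = 1.119 years.

t ≈ 1.12 years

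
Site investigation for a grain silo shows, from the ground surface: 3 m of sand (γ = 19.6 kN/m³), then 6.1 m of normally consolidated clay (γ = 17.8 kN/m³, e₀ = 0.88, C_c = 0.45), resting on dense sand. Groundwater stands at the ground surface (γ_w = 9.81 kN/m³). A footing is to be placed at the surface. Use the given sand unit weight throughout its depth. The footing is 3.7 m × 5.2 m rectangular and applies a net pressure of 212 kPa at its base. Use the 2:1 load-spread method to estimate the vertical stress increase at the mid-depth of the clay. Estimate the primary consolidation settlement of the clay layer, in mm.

Mid-depth of clay below the ground surface: z = 3 + 6.1/2 = 6.05 m.
Total vertical stress at mid-clay: σ_v = 19.6×3 + 17.8×3.05 = 113.09 kPa.
Pore pressure: u = 9.81×(6.05 − 0) = 59.351 kPa.
Initial effective stress: σ'_0 = σ_v − u = 113.09 − 59.351 = 53.739 kPa.
Stress increase at mid-clay by the 2:1 spreading method:
Δσ = qBL/((B+z)(L+z)) = 212×3.7×5.2/((3.7+6.05)(5.2+6.05)) = 37.186 kPa
Final effective stress: σ'_f = σ'_0 + Δσ = 53.739 + 37.186 = 90.925 kPa.
Normally consolidated clay, so the full stress increment lies on the virgin compression line:
S_c = C_c·H/(1+e₀)·log₁₀(σ'_f/σ'_0) = 0.45×6.1/(1+0.88)×log₁₀(90.925/53.739)
    = 1.4601 × 0.22839 = 0.3335 m

S_c ≈ 333 mm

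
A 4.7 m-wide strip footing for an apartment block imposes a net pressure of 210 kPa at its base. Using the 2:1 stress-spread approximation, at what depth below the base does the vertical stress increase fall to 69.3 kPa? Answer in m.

z ≈ 9.54 m

2:1 spreading — at depth z the loaded area has grown by z in each plan dimension:
qB/(B+z) = Δσ_z ⇒ z = qB/Δσ_z − B = 210×4.7/69.3 − 4.7 = 9.542 m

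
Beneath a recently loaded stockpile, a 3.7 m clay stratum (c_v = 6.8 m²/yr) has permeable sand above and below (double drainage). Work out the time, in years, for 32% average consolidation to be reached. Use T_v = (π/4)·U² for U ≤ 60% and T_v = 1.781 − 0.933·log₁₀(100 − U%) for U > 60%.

Drainage path length: H_d = H/2 = 1.85 m (double drainage).
U ≤ 60%: T_v = (π/4)·U² = (π/4)×0.32² = 0.080425.
t = T_v·H_d²/c_v = 0.080425×1.85²/6.8 = 0.04048 years.

t ≈ 0.0405 years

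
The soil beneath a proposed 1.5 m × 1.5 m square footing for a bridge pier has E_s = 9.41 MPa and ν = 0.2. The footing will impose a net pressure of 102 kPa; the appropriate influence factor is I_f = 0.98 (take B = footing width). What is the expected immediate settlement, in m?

Immediate (elastic) settlement: S_e = q·B·(1−ν²)/E_s · I_f.
E_s = 9.41 MPa = 9410 kPa.
S_e = 102 × 1.5 × (1 − 0.2²) / 9410 × 0.98
    = 102 × 1.5 × 0.96 / 9410 × 0.98
    = 0.0153 m

S_e ≈ 0.0153 m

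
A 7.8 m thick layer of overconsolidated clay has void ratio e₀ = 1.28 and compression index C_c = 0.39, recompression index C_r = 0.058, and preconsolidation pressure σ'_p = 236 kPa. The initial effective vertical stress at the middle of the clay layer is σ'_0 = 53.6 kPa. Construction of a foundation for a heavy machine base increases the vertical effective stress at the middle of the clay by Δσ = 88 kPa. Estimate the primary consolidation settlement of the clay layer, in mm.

S_c ≈ 83.7 mm

Final effective stress: σ'_f = 53.6 + 88 = 141.6 kPa.
σ'_f = 141.6 ≤ σ'_p = 236 kPa, so the clay remains overconsolidated and only the recompression index applies:
S_c = C_r·H/(1+e₀)·log₁₀(σ'_f/σ'_0) = 0.058×7.8/2.28×log₁₀(141.6/53.6)
    = 0.19842 × 0.4219 = 0.08372 m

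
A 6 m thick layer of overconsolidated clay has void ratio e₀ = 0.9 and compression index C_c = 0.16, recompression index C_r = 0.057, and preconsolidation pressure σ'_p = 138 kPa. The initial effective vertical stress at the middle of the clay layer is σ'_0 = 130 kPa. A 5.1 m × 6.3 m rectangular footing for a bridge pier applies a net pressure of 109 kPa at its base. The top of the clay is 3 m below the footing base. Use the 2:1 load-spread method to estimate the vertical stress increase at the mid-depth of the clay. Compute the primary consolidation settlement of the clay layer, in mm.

S_c ≈ 31.1 mm

Mid-depth of clay below the footing base: z = 3 + 6/2 = 6 m.
Stress increase at mid-clay by the 2:1 spreading method:
Δσ = qBL/((B+z)(L+z)) = 109×5.1×6.3/((5.1+6)(6.3+6)) = 25.651 kPa
Final effective stress: σ'_f = 130 + 25.651 = 155.65 kPa.
σ'_f = 155.65 > σ'_p = 138 kPa, so the stress path crosses the preconsolidation pressure — recompression up to σ'_p, then virgin compression beyond:
S_c = H/(1+e₀)·[C_r·log₁₀(σ'_p/σ'_0) + C_c·log₁₀(σ'_f/σ'_p)]
    = 6/1.9 × [0.057×log₁₀(138/130) + 0.16×log₁₀(155.65/138)]
    = 3.1579 × [0.0014783 + 0.0083632] = 0.03108 m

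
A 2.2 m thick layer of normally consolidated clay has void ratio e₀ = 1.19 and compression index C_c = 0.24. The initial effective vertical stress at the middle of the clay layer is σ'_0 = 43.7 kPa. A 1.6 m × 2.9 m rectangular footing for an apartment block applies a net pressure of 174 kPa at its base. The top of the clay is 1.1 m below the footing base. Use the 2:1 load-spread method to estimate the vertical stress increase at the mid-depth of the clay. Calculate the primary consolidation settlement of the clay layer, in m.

S_c ≈ 0.0701 m

Mid-depth of clay below the footing base: z = 1.1 + 2.2/2 = 2.2 m.
Stress increase at mid-clay by the 2:1 spreading method:
Δσ = qBL/((B+z)(L+z)) = 174×1.6×2.9/((1.6+2.2)(2.9+2.2)) = 41.659 kPa
Final effective stress: σ'_f = σ'_0 + Δσ = 43.7 + 41.659 = 85.359 kPa.
Normally consolidated clay, so the full stress increment lies on the virgin compression line:
S_c = C_c·H/(1+e₀)·log₁₀(σ'_f/σ'_0) = 0.24×2.2/(1+1.19)×log₁₀(85.359/43.7)
    = 0.2411 × 0.29077 = 0.0701 m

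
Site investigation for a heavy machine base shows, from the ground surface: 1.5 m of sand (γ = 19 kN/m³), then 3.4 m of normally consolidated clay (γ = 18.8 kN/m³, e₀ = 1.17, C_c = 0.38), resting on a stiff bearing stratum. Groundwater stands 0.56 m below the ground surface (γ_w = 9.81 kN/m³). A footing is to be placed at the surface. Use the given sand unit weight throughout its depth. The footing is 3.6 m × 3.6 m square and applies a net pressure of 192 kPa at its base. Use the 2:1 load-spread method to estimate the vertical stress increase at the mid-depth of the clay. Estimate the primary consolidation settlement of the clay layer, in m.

Mid-depth of clay below the ground surface: z = 1.5 + 3.4/2 = 3.2 m.
Total vertical stress at mid-clay: σ_v = 19×1.5 + 18.8×1.7 = 60.46 kPa.
Pore pressure: u = 9.81×(3.2 − 0.56) = 25.898 kPa.
Initial effective stress: σ'_0 = σ_v − u = 60.46 − 25.898 = 34.562 kPa.
Stress increase at mid-clay by the 2:1 spreading method:
Δσ = qBL/((B+z)(L+z)) = 192×3.6×3.6/((3.6+3.2)(3.6+3.2)) = 53.813 kPa
Final effective stress: σ'_f = σ'_0 + Δσ = 34.562 + 53.813 = 88.375 kPa.
Normally consolidated clay, so the full stress increment lies on the virgin compression line:
S_c = C_c·H/(1+e₀)·log₁₀(σ'_f/σ'_0) = 0.38×3.4/(1+1.17)×log₁₀(88.375/34.562)
    = 0.59539 × 0.40773 = 0.2428 m

S_c ≈ 0.243 m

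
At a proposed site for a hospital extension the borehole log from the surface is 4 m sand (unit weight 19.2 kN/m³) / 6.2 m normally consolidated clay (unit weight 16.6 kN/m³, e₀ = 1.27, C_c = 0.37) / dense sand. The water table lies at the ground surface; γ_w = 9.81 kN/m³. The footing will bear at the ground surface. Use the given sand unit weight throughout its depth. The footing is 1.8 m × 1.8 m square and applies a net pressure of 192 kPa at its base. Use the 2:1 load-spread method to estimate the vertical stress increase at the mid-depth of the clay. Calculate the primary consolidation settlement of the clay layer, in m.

S_c ≈ 0.0552 m

Mid-depth of clay below the ground surface: z = 4 + 6.2/2 = 7.1 m.
Total vertical stress at mid-clay: σ_v = 19.2×4 + 16.6×3.1 = 128.26 kPa.
Pore pressure: u = 9.81×(7.1 − 0) = 69.651 kPa.
Initial effective stress: σ'_0 = σ_v − u = 128.26 − 69.651 = 58.609 kPa.
Stress increase at mid-clay by the 2:1 spreading method:
Δσ = qBL/((B+z)(L+z)) = 192×1.8×1.8/((1.8+7.1)(1.8+7.1)) = 7.8536 kPa
Final effective stress: σ'_f = σ'_0 + Δσ = 58.609 + 7.8536 = 66.463 kPa.
Normally consolidated clay, so the full stress increment lies on the virgin compression line:
S_c = C_c·H/(1+e₀)·log₁₀(σ'_f/σ'_0) = 0.37×6.2/(1+1.27)×log₁₀(66.463/58.609)
    = 1.0106 × 0.054616 = 0.05519 m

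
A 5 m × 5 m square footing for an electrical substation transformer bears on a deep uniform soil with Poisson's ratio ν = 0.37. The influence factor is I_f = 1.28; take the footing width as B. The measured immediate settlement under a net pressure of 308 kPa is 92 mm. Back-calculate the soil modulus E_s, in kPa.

S_e = q·B·(1−ν²)/E_s · I_f  ⇒  E_s = q·B·(1−ν²)·I_f / S_e.
E_s = 308 × 5 × 0.8631 × 1.28 / 0.092 = 18490 kPa

E_s ≈ 18500 kPa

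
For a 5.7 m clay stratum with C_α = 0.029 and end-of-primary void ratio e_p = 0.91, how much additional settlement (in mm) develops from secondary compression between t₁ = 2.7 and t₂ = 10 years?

S_s ≈ 49.2 mm

Secondary compression: S_s = C_α·H/(1+e_p)·log₁₀(t₂/t₁)
S_s = 0.029×5.7/(1+0.91)×log₁₀(10/2.7)
    = 0.08654 × 0.5686 = 0.04921 m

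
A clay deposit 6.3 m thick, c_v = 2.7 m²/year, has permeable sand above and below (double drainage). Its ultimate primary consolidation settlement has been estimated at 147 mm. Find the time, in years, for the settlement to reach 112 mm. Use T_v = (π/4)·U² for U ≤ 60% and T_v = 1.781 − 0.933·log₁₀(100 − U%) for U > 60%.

t ≈ 1.82 years

Drainage path length: H_d = H/2 = 3.15 m (double drainage).
U = S(t)/S_ult = 112/147 = 0.7619.
U > 60%: T_v = 1.781 − 0.933·log₁₀(100 − 76.19) = 0.49649.
t = T_v·H_d²/c_v = 0.49649×3.15²/2.7 = 1.825 years.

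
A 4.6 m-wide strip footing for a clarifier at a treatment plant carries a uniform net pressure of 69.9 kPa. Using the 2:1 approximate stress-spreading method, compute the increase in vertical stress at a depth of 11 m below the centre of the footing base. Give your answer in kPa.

By the 2:1 method the load spreads at 1 horizontal : 2 vertical, so at depth z the loaded area has grown by z in each plan dimension:
Δσ = qB/(B+z) = 69.9×4.6/(4.6+11) = 20.612 kPa

Δσ_z ≈ 20.6 kPa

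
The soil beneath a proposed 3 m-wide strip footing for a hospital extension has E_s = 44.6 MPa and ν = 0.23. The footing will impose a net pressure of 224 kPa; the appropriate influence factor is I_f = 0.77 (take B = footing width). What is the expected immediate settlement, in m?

Immediate (elastic) settlement: S_e = q·B·(1−ν²)/E_s · I_f.
E_s = 44.6 MPa = 44600 kPa.
S_e = 224 × 3 × (1 − 0.23²) / 44600 × 0.77
    = 224 × 3 × 0.9471 / 44600 × 0.77
    = 0.01099 m

S_e ≈ 0.011 m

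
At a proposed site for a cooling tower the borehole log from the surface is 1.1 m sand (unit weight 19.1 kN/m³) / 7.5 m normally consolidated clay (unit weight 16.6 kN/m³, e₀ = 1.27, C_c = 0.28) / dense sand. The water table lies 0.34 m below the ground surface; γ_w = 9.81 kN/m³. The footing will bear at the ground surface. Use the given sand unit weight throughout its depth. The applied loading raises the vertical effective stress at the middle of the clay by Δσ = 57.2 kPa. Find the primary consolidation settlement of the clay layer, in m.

S_c ≈ 0.363 m

Mid-depth of clay below the ground surface: z = 1.1 + 7.5/2 = 4.85 m.
Total vertical stress at mid-clay: σ_v = 19.1×1.1 + 16.6×3.75 = 83.26 kPa.
Pore pressure: u = 9.81×(4.85 − 0.34) = 44.243 kPa.
Initial effective stress: σ'_0 = σ_v − u = 83.26 − 44.243 = 39.017 kPa.
Final effective stress: σ'_f = σ'_0 + Δσ = 39.017 + 57.2 = 96.217 kPa.
Normally consolidated clay, so the full stress increment lies on the virgin compression line:
S_c = C_c·H/(1+e₀)·log₁₀(σ'_f/σ'_0) = 0.28×7.5/(1+1.27)×log₁₀(96.217/39.017)
    = 0.92511 × 0.392 = 0.3626 m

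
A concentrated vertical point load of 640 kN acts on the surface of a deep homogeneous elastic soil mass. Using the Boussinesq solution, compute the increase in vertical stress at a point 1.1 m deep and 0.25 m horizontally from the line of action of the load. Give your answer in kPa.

Δσ_z ≈ 223 kPa

Boussinesq vertical stress below a point load on an elastic half-space:
Δσ_z = 3P/(2πz²) · [1 + (r/z)²]^(−5/2)
r/z = 0.25/1.1 = 0.22727; [1+(r/z)²]^(−5/2) = 0.8817.
Δσ_z = 3×640/(2π×1.1²) × 0.8817 = 252.54 × 0.8817 = 222.7 kPa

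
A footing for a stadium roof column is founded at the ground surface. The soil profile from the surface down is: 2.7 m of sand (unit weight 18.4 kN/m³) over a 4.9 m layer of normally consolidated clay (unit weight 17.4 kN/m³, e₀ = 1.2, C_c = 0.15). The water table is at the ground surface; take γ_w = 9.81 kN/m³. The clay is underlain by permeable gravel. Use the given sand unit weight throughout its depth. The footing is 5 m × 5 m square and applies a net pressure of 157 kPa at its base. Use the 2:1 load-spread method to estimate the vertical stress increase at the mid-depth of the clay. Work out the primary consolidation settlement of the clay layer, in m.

Mid-depth of clay below the ground surface: z = 2.7 + 4.9/2 = 5.15 m.
Total vertical stress at mid-clay: σ_v = 18.4×2.7 + 17.4×2.45 = 92.31 kPa.
Pore pressure: u = 9.81×(5.15 − 0) = 50.522 kPa.
Initial effective stress: σ'_0 = σ_v − u = 92.31 − 50.522 = 41.788 kPa.
Stress increase at mid-clay by the 2:1 spreading method:
Δσ = qBL/((B+z)(L+z)) = 157×5×5/((5+5.15)(5+5.15)) = 38.098 kPa
Final effective stress: σ'_f = σ'_0 + Δσ = 41.788 + 38.098 = 79.886 kPa.
Normally consolidated clay, so the full stress increment lies on the virgin compression line:
S_c = C_c·H/(1+e₀)·log₁₀(σ'_f/σ'_0) = 0.15×4.9/(1+1.2)×log₁₀(79.886/41.788)
    = 0.33409 × 0.28142 = 0.09402 m

S_c ≈ 0.094 m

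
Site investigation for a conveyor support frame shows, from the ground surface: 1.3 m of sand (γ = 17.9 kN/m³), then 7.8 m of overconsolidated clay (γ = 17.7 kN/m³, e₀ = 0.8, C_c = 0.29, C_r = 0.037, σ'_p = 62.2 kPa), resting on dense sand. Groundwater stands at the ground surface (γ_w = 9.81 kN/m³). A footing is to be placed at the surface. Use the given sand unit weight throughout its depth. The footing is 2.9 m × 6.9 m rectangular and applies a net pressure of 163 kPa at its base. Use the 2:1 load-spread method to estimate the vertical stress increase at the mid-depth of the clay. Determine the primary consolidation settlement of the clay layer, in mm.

S_c ≈ 128 mm

Mid-depth of clay below the ground surface: z = 1.3 + 7.8/2 = 5.2 m.
Total vertical stress at mid-clay: σ_v = 17.9×1.3 + 17.7×3.9 = 92.3 kPa.
Pore pressure: u = 9.81×(5.2 − 0) = 51.012 kPa.
Initial effective stress: σ'_0 = σ_v − u = 92.3 − 51.012 = 41.288 kPa.
Stress increase at mid-clay by the 2:1 spreading method:
Δσ = qBL/((B+z)(L+z)) = 163×2.9×6.9/((2.9+5.2)(6.9+5.2)) = 33.279 kPa
Final effective stress: σ'_f = 41.288 + 33.279 = 74.567 kPa.
σ'_f = 74.567 > σ'_p = 62.2 kPa, so the stress path crosses the preconsolidation pressure — recompression up to σ'_p, then virgin compression beyond:
S_c = H/(1+e₀)·[C_r·log₁₀(σ'_p/σ'_0) + C_c·log₁₀(σ'_f/σ'_p)]
    = 7.8/1.8 × [0.037×log₁₀(62.2/41.288) + 0.29×log₁₀(74.567/62.2)]
    = 4.3333 × [0.0065848 + 0.022839] = 0.1275 m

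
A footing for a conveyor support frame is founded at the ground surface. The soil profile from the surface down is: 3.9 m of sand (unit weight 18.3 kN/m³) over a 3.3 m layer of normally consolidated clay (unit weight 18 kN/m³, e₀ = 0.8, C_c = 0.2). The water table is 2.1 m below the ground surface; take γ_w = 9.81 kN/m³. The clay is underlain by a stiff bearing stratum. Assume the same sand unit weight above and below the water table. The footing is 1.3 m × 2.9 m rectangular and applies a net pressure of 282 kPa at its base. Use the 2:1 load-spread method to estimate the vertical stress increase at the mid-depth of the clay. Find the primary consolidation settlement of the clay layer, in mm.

Mid-depth of clay below the ground surface: z = 3.9 + 3.3/2 = 5.55 m.
Total vertical stress at mid-clay: σ_v = 18.3×3.9 + 18×1.65 = 101.07 kPa.
Pore pressure: u = 9.81×(5.55 − 2.1) = 33.845 kPa.
Initial effective stress: σ'_0 = σ_v − u = 101.07 − 33.845 = 67.225 kPa.
Stress increase at mid-clay by the 2:1 spreading method:
Δσ = qBL/((B+z)(L+z)) = 282×1.3×2.9/((1.3+5.55)(2.9+5.55)) = 18.367 kPa
Final effective stress: σ'_f = σ'_0 + Δσ = 67.225 + 18.367 = 85.592 kPa.
Normally consolidated clay, so the full stress increment lies on the virgin compression line:
S_c = C_c·H/(1+e₀)·log₁₀(σ'_f/σ'_0) = 0.2×3.3/(1+0.8)×log₁₀(85.592/67.225)
    = 0.36667 × 0.1049 = 0.03846 m

S_c ≈ 38.5 mm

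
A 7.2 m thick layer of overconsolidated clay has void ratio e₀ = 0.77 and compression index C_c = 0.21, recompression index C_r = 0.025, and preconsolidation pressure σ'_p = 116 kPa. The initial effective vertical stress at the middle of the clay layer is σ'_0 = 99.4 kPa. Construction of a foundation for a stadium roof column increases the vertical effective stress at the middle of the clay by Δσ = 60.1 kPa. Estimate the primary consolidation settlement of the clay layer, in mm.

S_c ≈ 125 mm

Final effective stress: σ'_f = 99.4 + 60.1 = 159.5 kPa.
σ'_f = 159.5 > σ'_p = 116 kPa, so the stress path crosses the preconsolidation pressure — recompression up to σ'_p, then virgin compression beyond:
S_c = H/(1+e₀)·[C_r·log₁₀(σ'_p/σ'_0) + C_c·log₁₀(σ'_f/σ'_p)]
    = 7.2/1.77 × [0.025×log₁₀(116/99.4) + 0.21×log₁₀(159.5/116)]
    = 4.0678 × [0.0016768 + 0.029044] = 0.125 m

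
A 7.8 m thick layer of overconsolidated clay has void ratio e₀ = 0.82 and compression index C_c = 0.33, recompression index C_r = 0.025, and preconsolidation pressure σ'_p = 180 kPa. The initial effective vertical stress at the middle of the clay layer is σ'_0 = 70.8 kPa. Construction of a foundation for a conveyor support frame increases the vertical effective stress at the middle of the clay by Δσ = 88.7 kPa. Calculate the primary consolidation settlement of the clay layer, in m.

S_c ≈ 0.0378 m

Final effective stress: σ'_f = 70.8 + 88.7 = 159.5 kPa.
σ'_f = 159.5 ≤ σ'_p = 180 kPa, so the clay remains overconsolidated and only the recompression index applies:
S_c = C_r·H/(1+e₀)·log₁₀(σ'_f/σ'_0) = 0.025×7.8/1.82×log₁₀(159.5/70.8)
    = 0.10714 × 0.35273 = 0.03779 m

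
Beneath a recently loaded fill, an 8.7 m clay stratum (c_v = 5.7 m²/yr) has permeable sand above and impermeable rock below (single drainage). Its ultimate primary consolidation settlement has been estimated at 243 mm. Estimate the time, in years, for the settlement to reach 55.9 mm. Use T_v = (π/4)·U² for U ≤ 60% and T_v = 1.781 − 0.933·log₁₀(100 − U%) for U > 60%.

Drainage path length: H_d = H = 8.7 m (single drainage).
U = S(t)/S_ult = 55.9/243 = 0.23.
U ≤ 60%: T_v = (π/4)·U² = (π/4)×0.23004² = 0.041562.
t = T_v·H_d²/c_v = 0.041562×8.7²/5.7 = 0.5519 years.

t ≈ 0.552 years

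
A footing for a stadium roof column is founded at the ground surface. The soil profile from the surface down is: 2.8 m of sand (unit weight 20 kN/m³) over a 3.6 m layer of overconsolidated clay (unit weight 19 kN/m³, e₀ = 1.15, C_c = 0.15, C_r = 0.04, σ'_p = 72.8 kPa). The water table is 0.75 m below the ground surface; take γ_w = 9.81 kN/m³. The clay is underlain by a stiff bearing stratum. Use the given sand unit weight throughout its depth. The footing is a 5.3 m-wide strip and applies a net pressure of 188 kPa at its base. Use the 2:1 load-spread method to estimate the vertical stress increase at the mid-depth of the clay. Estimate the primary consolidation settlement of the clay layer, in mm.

Mid-depth of clay below the ground surface: z = 2.8 + 3.6/2 = 4.6 m.
Total vertical stress at mid-clay: σ_v = 20×2.8 + 19×1.8 = 90.2 kPa.
Pore pressure: u = 9.81×(4.6 − 0.75) = 37.769 kPa.
Initial effective stress: σ'_0 = σ_v − u = 90.2 − 37.769 = 52.431 kPa.
Stress increase at mid-clay by the 2:1 spreading method:
Δσ = qB/(B+z) = 188×5.3/(5.3+4.6) = 100.65 kPa
Final effective stress: σ'_f = 52.431 + 100.65 = 153.08 kPa.
σ'_f = 153.08 > σ'_p = 72.8 kPa, so the stress path crosses the preconsolidation pressure — recompression up to σ'_p, then virgin compression beyond:
S_c = H/(1+e₀)·[C_r·log₁₀(σ'_p/σ'_0) + C_c·log₁₀(σ'_f/σ'_p)]
    = 3.6/2.15 × [0.04×log₁₀(72.8/52.431) + 0.15×log₁₀(153.08/72.8)]
    = 1.6744 × [0.0057017 + 0.048418] = 0.09062 m

S_c ≈ 90.6 mm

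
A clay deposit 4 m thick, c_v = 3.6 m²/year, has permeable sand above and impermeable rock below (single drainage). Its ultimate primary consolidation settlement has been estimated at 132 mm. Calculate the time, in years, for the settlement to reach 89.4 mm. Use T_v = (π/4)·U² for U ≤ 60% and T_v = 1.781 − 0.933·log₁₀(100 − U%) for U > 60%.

Drainage path length: H_d = H = 4 m (single drainage).
U = S(t)/S_ult = 89.4/132 = 0.6773.
U > 60%: T_v = 1.781 − 0.933·log₁₀(100 − 67.727) = 0.37326.
t = T_v·H_d²/c_v = 0.37326×4²/3.6 = 1.659 years.

t ≈ 1.66 years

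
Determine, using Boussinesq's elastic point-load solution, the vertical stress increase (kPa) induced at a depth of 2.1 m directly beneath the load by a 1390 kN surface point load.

Δσ_z ≈ 150 kPa

Boussinesq vertical stress below a point load on an elastic half-space:
Δσ_z = 3P/(2πz²) · [1 + (r/z)²]^(−5/2)
r/z = 0/2.1 = 0; [1+(r/z)²]^(−5/2) = 1.
Δσ_z = 3×1390/(2π×2.1²) × 1 = 150.49 × 1 = 150.5 kPa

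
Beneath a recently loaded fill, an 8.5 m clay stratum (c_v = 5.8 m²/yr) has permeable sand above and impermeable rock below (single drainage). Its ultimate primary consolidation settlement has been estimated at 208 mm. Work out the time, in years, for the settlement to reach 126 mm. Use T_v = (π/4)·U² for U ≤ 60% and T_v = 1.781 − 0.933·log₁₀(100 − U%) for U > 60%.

t ≈ 3.64 years

Drainage path length: H_d = H = 8.5 m (single drainage).
U = S(t)/S_ult = 126/208 = 0.6058.
U > 60%: T_v = 1.781 − 0.933·log₁₀(100 − 60.577) = 0.29216.
t = T_v·H_d²/c_v = 0.29216×8.5²/5.8 = 3.639 years.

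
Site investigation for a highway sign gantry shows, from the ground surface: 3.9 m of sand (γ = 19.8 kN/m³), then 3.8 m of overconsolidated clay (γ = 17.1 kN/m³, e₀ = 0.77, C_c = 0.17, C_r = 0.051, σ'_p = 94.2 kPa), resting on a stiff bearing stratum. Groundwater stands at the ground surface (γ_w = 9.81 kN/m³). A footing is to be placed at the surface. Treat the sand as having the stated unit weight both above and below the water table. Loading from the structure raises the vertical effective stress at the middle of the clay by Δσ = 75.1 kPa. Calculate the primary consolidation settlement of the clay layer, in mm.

S_c ≈ 76 mm

Mid-depth of clay below the ground surface: z = 3.9 + 3.8/2 = 5.8 m.
Total vertical stress at mid-clay: σ_v = 19.8×3.9 + 17.1×1.9 = 109.71 kPa.
Pore pressure: u = 9.81×(5.8 − 0) = 56.898 kPa.
Initial effective stress: σ'_0 = σ_v − u = 109.71 − 56.898 = 52.812 kPa.
Final effective stress: σ'_f = 52.812 + 75.1 = 127.91 kPa.
σ'_f = 127.91 > σ'_p = 94.2 kPa, so the stress path crosses the preconsolidation pressure — recompression up to σ'_p, then virgin compression beyond:
S_c = H/(1+e₀)·[C_r·log₁₀(σ'_p/σ'_0) + C_c·log₁₀(σ'_f/σ'_p)]
    = 3.8/1.77 × [0.051×log₁₀(94.2/52.812) + 0.17×log₁₀(127.91/94.2)]
    = 2.1469 × [0.012817 + 0.022585] = 0.076 m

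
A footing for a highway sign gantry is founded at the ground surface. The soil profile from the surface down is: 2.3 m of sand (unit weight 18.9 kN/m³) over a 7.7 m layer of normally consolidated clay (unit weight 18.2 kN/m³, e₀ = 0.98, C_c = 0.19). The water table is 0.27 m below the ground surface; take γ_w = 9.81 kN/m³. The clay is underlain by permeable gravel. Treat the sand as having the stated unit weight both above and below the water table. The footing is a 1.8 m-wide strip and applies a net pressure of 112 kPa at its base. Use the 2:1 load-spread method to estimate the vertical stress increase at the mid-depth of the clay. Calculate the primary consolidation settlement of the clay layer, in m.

Mid-depth of clay below the ground surface: z = 2.3 + 7.7/2 = 6.15 m.
Total vertical stress at mid-clay: σ_v = 18.9×2.3 + 18.2×3.85 = 113.54 kPa.
Pore pressure: u = 9.81×(6.15 − 0.27) = 57.683 kPa.
Initial effective stress: σ'_0 = σ_v − u = 113.54 − 57.683 = 55.857 kPa.
Stress increase at mid-clay by the 2:1 spreading method:
Δσ = qB/(B+z) = 112×1.8/(1.8+6.15) = 25.358 kPa
Final effective stress: σ'_f = σ'_0 + Δσ = 55.857 + 25.358 = 81.215 kPa.
Normally consolidated clay, so the full stress increment lies on the virgin compression line:
S_c = C_c·H/(1+e₀)·log₁₀(σ'_f/σ'_0) = 0.19×7.7/(1+0.98)×log₁₀(81.215/55.857)
    = 0.73889 × 0.16256 = 0.1201 m

S_c ≈ 0.12 m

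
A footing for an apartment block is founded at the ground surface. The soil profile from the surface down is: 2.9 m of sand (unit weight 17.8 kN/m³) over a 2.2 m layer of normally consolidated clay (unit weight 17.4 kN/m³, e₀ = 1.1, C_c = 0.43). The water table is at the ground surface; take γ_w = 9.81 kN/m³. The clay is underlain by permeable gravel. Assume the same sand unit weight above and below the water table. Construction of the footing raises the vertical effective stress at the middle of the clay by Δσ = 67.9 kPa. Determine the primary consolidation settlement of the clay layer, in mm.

Mid-depth of clay below the ground surface: z = 2.9 + 2.2/2 = 4 m.
Total vertical stress at mid-clay: σ_v = 17.8×2.9 + 17.4×1.1 = 70.76 kPa.
Pore pressure: u = 9.81×(4 − 0) = 39.24 kPa.
Initial effective stress: σ'_0 = σ_v − u = 70.76 − 39.24 = 31.52 kPa.
Final effective stress: σ'_f = σ'_0 + Δσ = 31.52 + 67.9 = 99.42 kPa.
Normally consolidated clay, so the full stress increment lies on the virgin compression line:
S_c = C_c·H/(1+e₀)·log₁₀(σ'_f/σ'_0) = 0.43×2.2/(1+1.1)×log₁₀(99.42/31.52)
    = 0.45048 × 0.49889 = 0.2247 m

S_c ≈ 225 mm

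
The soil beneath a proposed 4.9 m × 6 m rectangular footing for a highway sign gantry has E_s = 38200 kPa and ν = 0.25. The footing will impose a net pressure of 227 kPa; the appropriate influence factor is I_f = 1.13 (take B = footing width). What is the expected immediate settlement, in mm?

S_e ≈ 30.8 mm

Immediate (elastic) settlement: S_e = q·B·(1−ν²)/E_s · I_f.
S_e = 227 × 4.9 × (1 − 0.25²) / 38200 × 1.13
    = 227 × 4.9 × 0.9375 / 38200 × 1.13
    = 0.03085 m = 30.85 mm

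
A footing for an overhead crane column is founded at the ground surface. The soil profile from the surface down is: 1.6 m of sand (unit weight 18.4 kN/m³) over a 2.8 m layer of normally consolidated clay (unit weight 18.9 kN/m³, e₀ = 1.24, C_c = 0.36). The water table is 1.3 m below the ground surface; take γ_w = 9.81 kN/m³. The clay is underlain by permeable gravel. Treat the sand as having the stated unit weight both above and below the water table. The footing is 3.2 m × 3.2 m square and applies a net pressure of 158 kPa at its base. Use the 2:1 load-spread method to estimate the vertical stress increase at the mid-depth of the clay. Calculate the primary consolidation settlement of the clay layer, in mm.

Mid-depth of clay below the ground surface: z = 1.6 + 2.8/2 = 3 m.
Total vertical stress at mid-clay: σ_v = 18.4×1.6 + 18.9×1.4 = 55.9 kPa.
Pore pressure: u = 9.81×(3 − 1.3) = 16.677 kPa.
Initial effective stress: σ'_0 = σ_v − u = 55.9 − 16.677 = 39.223 kPa.
Stress increase at mid-clay by the 2:1 spreading method:
Δσ = qBL/((B+z)(L+z)) = 158×3.2×3.2/((3.2+3)(3.2+3)) = 42.089 kPa
Final effective stress: σ'_f = σ'_0 + Δσ = 39.223 + 42.089 = 81.312 kPa.
Normally consolidated clay, so the full stress increment lies on the virgin compression line:
S_c = C_c·H/(1+e₀)·log₁₀(σ'_f/σ'_0) = 0.36×2.8/(1+1.24)×log₁₀(81.312/39.223)
    = 0.45 × 0.31661 = 0.1425 m

S_c ≈ 142 mm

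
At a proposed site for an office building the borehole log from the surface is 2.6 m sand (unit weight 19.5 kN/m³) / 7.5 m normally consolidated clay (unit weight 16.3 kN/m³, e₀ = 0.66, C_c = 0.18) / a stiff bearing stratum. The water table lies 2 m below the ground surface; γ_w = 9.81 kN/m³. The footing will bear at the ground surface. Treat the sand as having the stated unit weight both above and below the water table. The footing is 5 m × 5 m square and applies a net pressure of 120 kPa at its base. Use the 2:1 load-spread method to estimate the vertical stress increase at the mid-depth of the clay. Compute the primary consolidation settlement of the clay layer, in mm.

Mid-depth of clay below the ground surface: z = 2.6 + 7.5/2 = 6.35 m.
Total vertical stress at mid-clay: σ_v = 19.5×2.6 + 16.3×3.75 = 111.83 kPa.
Pore pressure: u = 9.81×(6.35 − 2) = 42.673 kPa.
Initial effective stress: σ'_0 = σ_v − u = 111.83 − 42.673 = 69.157 kPa.
Stress increase at mid-clay by the 2:1 spreading method:
Δσ = qBL/((B+z)(L+z)) = 120×5×5/((5+6.35)(5+6.35)) = 23.288 kPa
Final effective stress: σ'_f = σ'_0 + Δσ = 69.157 + 23.288 = 92.445 kPa.
Normally consolidated clay, so the full stress increment lies on the virgin compression line:
S_c = C_c·H/(1+e₀)·log₁₀(σ'_f/σ'_0) = 0.18×7.5/(1+0.66)×log₁₀(92.445/69.157)
    = 0.81325 × 0.12605 = 0.1025 m

S_c ≈ 103 mm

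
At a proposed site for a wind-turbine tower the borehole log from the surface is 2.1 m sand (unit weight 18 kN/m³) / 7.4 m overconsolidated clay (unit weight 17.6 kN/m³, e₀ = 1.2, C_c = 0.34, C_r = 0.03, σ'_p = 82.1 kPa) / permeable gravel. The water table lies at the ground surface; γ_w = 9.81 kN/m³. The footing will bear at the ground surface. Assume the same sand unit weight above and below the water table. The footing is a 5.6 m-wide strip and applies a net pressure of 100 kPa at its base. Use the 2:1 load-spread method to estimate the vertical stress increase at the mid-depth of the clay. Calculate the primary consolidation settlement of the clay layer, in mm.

S_c ≈ 98.6 mm

Mid-depth of clay below the ground surface: z = 2.1 + 7.4/2 = 5.8 m.
Total vertical stress at mid-clay: σ_v = 18×2.1 + 17.6×3.7 = 102.92 kPa.
Pore pressure: u = 9.81×(5.8 − 0) = 56.898 kPa.
Initial effective stress: σ'_0 = σ_v − u = 102.92 − 56.898 = 46.022 kPa.
Stress increase at mid-clay by the 2:1 spreading method:
Δσ = qB/(B+z) = 100×5.6/(5.6+5.8) = 49.123 kPa
Final effective stress: σ'_f = 46.022 + 49.123 = 95.145 kPa.
σ'_f = 95.145 > σ'_p = 82.1 kPa, so the stress path crosses the preconsolidation pressure — recompression up to σ'_p, then virgin compression beyond:
S_c = H/(1+e₀)·[C_r·log₁₀(σ'_p/σ'_0) + C_c·log₁₀(σ'_f/σ'_p)]
    = 7.4/2.2 × [0.03×log₁₀(82.1/46.022) + 0.34×log₁₀(95.145/82.1)]
    = 3.3636 × [0.0075413 + 0.021775] = 0.09861 m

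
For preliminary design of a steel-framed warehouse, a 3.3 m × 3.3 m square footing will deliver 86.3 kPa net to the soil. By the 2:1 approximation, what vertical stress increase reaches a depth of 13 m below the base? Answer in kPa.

By the 2:1 method the load spreads at 1 horizontal : 2 vertical, so at depth z the loaded area has grown by z in each plan dimension:
Δσ = qBL/((B+z)(L+z)) = 86.3×3.3×3.3/((3.3+13)(3.3+13)) = 3.5372 kPa

Δσ_z ≈ 3.54 kPa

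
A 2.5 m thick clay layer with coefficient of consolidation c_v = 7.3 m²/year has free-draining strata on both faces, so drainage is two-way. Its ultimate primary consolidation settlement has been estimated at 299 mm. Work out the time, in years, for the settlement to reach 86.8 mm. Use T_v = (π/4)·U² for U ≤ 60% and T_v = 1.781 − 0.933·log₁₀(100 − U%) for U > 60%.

Drainage path length: H_d = H/2 = 1.25 m (double drainage).
U = S(t)/S_ult = 86.8/299 = 0.2903.
U ≤ 60%: T_v = (π/4)·U² = (π/4)×0.2903² = 0.066189.
t = T_v·H_d²/c_v = 0.066189×1.25²/7.3 = 0.01417 years.

t ≈ 0.0142 years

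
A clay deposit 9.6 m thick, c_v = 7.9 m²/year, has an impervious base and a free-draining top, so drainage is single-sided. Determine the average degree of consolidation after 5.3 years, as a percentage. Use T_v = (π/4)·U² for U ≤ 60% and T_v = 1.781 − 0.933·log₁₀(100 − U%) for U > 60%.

U ≈ 73.6 %

Drainage path length: H_d = H = 9.6 m (single drainage).
T_v = c_v·t/H_d² = 7.9×5.3/9.6² = 0.45432.
T_v = 0.45432 corresponds to the U > 60% branch:
U = 1 − 10^((1.781 − T_v)/0.933)/100 = 0.7358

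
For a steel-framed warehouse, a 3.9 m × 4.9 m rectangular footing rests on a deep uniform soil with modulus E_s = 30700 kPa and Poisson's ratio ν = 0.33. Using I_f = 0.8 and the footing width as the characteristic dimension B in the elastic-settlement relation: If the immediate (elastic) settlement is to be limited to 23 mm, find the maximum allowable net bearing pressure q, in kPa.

q ≈ 254 kPa

S_e = q·B·(1−ν²)/E_s · I_f  ⇒  q = S_e·E_s / (B·(1−ν²)·I_f).
q = 0.023 × 30700 / (3.9 × 0.8911 × 0.8) = 254 kPa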